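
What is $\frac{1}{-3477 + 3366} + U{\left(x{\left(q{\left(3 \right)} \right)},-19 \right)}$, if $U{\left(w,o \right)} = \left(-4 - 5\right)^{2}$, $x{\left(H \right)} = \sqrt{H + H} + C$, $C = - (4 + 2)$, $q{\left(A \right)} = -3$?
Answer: $\frac{8990}{111} \approx 80.991$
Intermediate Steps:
$C = -6$ ($C = \left(-1\right) 6 = -6$)
$x{\left(H \right)} = -6 + \sqrt{2} \sqrt{H}$ ($x{\left(H \right)} = \sqrt{H + H} - 6 = \sqrt{2 H} - 6 = \sqrt{2} \sqrt{H} - 6 = -6 + \sqrt{2} \sqrt{H}$)
$U{\left(w,o \right)} = 81$ ($U{\left(w,o \right)} = \left(-9\right)^{2} = 81$)
$\frac{1}{-3477 + 3366} + U{\left(x{\left(q{\left(3 \right)} \right)},-19 \right)} = \frac{1}{-3477 + 3366} + 81 = \frac{1}{-111} + 81 = - \frac{1}{111} + 81 = \frac{8990}{111}$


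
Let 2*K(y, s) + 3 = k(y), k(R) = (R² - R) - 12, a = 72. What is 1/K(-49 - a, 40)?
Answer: 2/14747 ≈ 0.00013562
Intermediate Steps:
k(R) = -12 + R² - R
K(y, s) = -15/2 + y²/2 - y/2 (K(y, s) = -3/2 + (-12 + y² - y)/2 = -3/2 + (-6 + y²/2 - y/2) = -15/2 + y²/2 - y/2)
1/K(-49 - a, 40) = 1/(-15/2 + (-49 - 1*72)²/2 - (-49 - 1*72)/2) = 1/(-15/2 + (-49 - 72)²/2 - (-49 - 72)/2) = 1/(-15/2 + (½)*(-121)² - ½*(-121)) = 1/(-15/2 + (½)*14641 + 121/2) = 1/(-15/2 + 14641/2 + 121/2) = 1/(14747/2) = 2/14747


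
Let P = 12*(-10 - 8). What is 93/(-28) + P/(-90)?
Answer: -129/140 ≈ -0.92143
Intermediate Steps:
P = -216 (P = 12*(-18) = -216)
93/(-28) + P/(-90) = 93/(-28) - 216/(-90) = 93*(-1/28) - 216*(-1/90) = -93/28 + 12/5 = -129/140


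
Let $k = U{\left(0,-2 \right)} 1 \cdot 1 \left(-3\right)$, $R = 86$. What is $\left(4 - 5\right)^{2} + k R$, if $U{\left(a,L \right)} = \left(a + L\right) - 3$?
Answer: $1291$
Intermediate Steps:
$U{\left(a,L \right)} = -3 + L + a$ ($U{\left(a,L \right)} = \left(L + a\right) - 3 = -3 + L + a$)
$k = 15$ ($k = \left(-3 - 2 + 0\right) 1 \cdot 1 \left(-3\right) = \left(-5\right) 1 \left(-3\right) = \left(-5\right) \left(-3\right) = 15$)
$\left(4 - 5\right)^{2} + k R = \left(4 - 5\right)^{2} + 15 \cdot 86 = \left(-1\right)^{2} + 1290 = 1 + 1290 = 1291$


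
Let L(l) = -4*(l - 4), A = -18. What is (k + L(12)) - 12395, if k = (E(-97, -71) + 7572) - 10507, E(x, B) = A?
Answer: -15380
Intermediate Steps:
E(x, B) = -18
k = -2953 (k = (-18 + 7572) - 10507 = 7554 - 10507 = -2953)
L(l) = 16 - 4*l (L(l) = -4*(-4 + l) = 16 - 4*l)
(k + L(12)) - 12395 = (-2953 + (16 - 4*12)) - 12395 = (-2953 + (16 - 48)) - 12395 = (-2953 - 32) - 12395 = -2985 - 12395 = -15380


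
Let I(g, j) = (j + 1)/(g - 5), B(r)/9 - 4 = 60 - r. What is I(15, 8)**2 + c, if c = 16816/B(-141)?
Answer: 366209/36900 ≈ 9.9244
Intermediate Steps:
B(r) = 576 - 9*r (B(r) = 36 + 9*(60 - r) = 36 + (540 - 9*r) = 576 - 9*r)
c = 16816/1845 (c = 16816/(576 - 9*(-141)) = 16816/(576 + 1269) = 16816/1845 ≈ 9.1144)
I(g, j) = (1 + j)/(-5 + g)
I(15, 8)**2 + c = ((1 + 8)/(-5 + 15))**2 + 16816/1845 = (9/10)**2 + 16816/1845 = 81/100 + 16816/1845 = 366209/36900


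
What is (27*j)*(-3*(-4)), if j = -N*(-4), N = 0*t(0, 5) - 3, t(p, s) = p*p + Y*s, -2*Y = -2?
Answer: -3888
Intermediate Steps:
Y = 1 (Y = -1/2*(-2) = 1)
t(p, s) = s + p**2 (t(p, s) = p*p + 1*s = p**2 + s = s + p**2)
N = -3 (N = 0*(5 + 0**2) - 3 = 0*(5 + 0) - 3 = 0*5 - 3 = 0 - 3 = -3)
j = -12 (j = -1*(-3)*(-4) = 3*(-4) = -12)
(27*j)*(-3*(-4)) = (27*(-12))*(-3*(-4)) = -324*12 = -3888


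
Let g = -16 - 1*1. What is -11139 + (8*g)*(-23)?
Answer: -8011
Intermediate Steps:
g = -17 (g = -16 - 1 = -17)
-11139 + (8*g)*(-23) = -11139 + (8*(-17))*(-23) = -11139 - 136*(-23) = -11139 + 3128 = -8011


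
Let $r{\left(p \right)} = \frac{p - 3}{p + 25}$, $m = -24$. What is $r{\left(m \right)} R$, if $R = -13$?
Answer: $351$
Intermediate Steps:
$r{\left(p \right)} = \frac{-3 + p}{25 + p}$
$r{\left(m \right)} R = \frac{-3 - 24}{25 - 24} \left(-13\right) = 1^{-1} \left(-27\right) \left(-13\right) = 1 \left(-27\right) \left(-13\right) = \left(-27\right) \left(-13\right) = 351$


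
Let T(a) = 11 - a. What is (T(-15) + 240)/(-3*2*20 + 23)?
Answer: -266/97 ≈ -2.7423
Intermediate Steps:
(T(-15) + 240)/(-3*2*20 + 23) = ((11 - 1*(-15)) + 240)/(-3*2*20 + 23) = ((11 + 15) + 240)/(-6*20 + 23) = (26 + 240)/(-120 + 23) = 266/(-97) = 266*(-1/97) = -266/97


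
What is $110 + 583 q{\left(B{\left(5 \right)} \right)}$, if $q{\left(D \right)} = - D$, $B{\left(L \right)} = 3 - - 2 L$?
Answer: $-7469$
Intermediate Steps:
$B{\left(L \right)} = 3 + 2 L$
$110 + 583 q{\left(B{\left(5 \right)} \right)} = 110 + 583 \left(- (3 + 2 \cdot 5)\right) = 110 + 583 \left(- (3 + 10)\right) = 110 + 583 \left(\left(-1\right) 13\right) = 110 + 583 \left(-13\right) = 110 - 7579 = -7469$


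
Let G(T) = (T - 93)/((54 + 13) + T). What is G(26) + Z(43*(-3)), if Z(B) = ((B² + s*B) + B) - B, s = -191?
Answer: 3838973/93 ≈ 41279.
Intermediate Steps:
G(T) = (-93 + T)/(67 + T)
Z(B) = B² - 191*B (Z(B) = ((B² - 191*B) + B) - B = (B² - 190*B) - B = B² - 191*B)
G(26) + Z(43*(-3)) = (-93 + 26)/(67 + 26) + (43*(-3))*(-191 + 43*(-3)) = -67/93 - 129*(-191 - 129) = (1/93)*(-67) - 129*(-320) = -67/93 + 41280 = 3838973/93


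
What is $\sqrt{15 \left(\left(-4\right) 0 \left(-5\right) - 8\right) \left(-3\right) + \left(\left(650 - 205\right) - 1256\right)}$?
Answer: $i \sqrt{451} \approx 21.237 i$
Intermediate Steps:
$\sqrt{15 \left(\left(-4\right) 0 \left(-5\right) - 8\right) \left(-3\right) + \left(\left(650 - 205\right) - 1256\right)} = \sqrt{15 \left(0 \left(-5\right) - 8\right) \left(-3\right) + \left(445 - 1256\right)} = \sqrt{15 \left(0 - 8\right) \left(-3\right) - 811} = \sqrt{15 \left(-8\right) \left(-3\right) - 811} = \sqrt{\left(-120\right) \left(-3\right) - 811} = \sqrt{360 - 811} = \sqrt{-451} = i \sqrt{451}$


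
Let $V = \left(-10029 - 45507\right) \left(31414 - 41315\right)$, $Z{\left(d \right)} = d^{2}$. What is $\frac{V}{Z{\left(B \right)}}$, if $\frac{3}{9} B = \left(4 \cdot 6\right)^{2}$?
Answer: $\frac{11455457}{62208} \approx 184.15$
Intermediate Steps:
$B = 1728$ ($B = 3 \left(4 \cdot 6\right)^{2} = 3 \cdot 24^{2} = 3 \cdot 576 = 1728$)
$V = 549861936$ ($V = \left(-55536\right) \left(-9901\right) = 549861936$)
$\frac{V}{Z{\left(B \right)}} = \frac{549861936}{1728^{2}} = \frac{549861936}{2985984} = 549861936 \cdot \frac{1}{2985984} = \frac{11455457}{62208}$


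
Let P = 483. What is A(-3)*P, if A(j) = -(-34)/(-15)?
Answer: -5474/5 ≈ -1094.8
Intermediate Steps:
A(j) = -34/15 (A(j) = -(-34)*(-1)/15 = -1*34/15 = -34/15)
A(-3)*P = -34/15*483 = -5474/5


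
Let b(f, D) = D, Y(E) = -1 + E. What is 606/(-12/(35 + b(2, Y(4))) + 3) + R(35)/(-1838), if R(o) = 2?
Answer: 3527105/15623 ≈ 225.76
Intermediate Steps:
606/(-12/(35 + b(2, Y(4))) + 3) + R(35)/(-1838) = 606/(-12/(35 + (-1 + 4)) + 3) + 2/(-1838) = 606/(-12/(35 + 3) + 3) + 2*(-1/1838) = 606/(-12/38 + 3) - 1/919 = 606/(-12*1/38 + 3) - 1/919 = 606/(-6/19 + 3) - 1/919 = 606/(51/19) - 1/919 = 606*(19/51) - 1/919 = 3838/17 - 1/919 = 3527105/15623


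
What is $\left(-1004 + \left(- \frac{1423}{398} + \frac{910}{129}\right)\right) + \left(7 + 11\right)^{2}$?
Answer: $- \frac{34733947}{51342} \approx -676.52$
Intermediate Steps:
$\left(-1004 + \left(- \frac{1423}{398} + \frac{910}{129}\right)\right) + \left(7 + 11\right)^{2} = \left(-1004 + \left(\left(-1423\right) \frac{1}{398} + 910 \cdot \frac{1}{129}\right)\right) + 18^{2} = \left(-1004 + \left(- \frac{1423}{398} + \frac{910}{129}\right)\right) + 324 = \left(-1004 + \frac{178613}{51342}\right) + 324 = - \frac{51368755}{51342} + 324 = - \frac{34733947}{51342}$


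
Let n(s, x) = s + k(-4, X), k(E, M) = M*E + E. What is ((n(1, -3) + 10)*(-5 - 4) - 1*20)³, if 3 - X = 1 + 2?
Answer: -571787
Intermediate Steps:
X = 0 (X = 3 - (1 + 2) = 3 - 1*3 = 3 - 3 = 0)
k(E, M) = E + E*M (k(E, M) = E*M + E = E + E*M)
n(s, x) = -4 + s (n(s, x) = s - 4*(1 + 0) = s - 4*1 = s - 4 = -4 + s)
((n(1, -3) + 10)*(-5 - 4) - 1*20)³ = (((-4 + 1) + 10)*(-5 - 4) - 1*20)³ = ((-3 + 10)*(-9) - 20)³ = (7*(-9) - 20)³ = (-63 - 20)³ = (-83)³ = -571787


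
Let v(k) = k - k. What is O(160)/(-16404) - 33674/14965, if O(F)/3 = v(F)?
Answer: -33674/14965 ≈ -2.2502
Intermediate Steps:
v(k) = 0
O(F) = 0 (O(F) = 3*0 = 0)
O(160)/(-16404) - 33674/14965 = 0/(-16404) - 33674/14965 = 0*(-1/16404) - 33674*1/14965 = 0 - 33674/14965 = -33674/14965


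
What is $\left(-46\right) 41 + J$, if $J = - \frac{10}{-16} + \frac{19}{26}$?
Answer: $- \frac{196003}{104} \approx -1884.6$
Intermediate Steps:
$J = \frac{141}{104}$ ($J = \left(-10\right) \left(- \frac{1}{16}\right) + 19 \cdot \frac{1}{26} = \frac{5}{8} + \frac{19}{26} = \frac{141}{104} \approx 1.3558$)
$\left(-46\right) 41 + J = \left(-46\right) 41 + \frac{141}{104} = -1886 + \frac{141}{104} = - \frac{196003}{104}$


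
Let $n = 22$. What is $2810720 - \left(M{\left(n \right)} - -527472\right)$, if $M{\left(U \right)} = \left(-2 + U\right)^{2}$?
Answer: $2282848$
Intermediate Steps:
$2810720 - \left(M{\left(n \right)} - -527472\right) = 2810720 - \left(\left(-2 + 22\right)^{2} - -527472\right) = 2810720 - \left(20^{2} + 527472\right) = 2810720 - \left(400 + 527472\right) = 2810720 - 527872 = 2282848$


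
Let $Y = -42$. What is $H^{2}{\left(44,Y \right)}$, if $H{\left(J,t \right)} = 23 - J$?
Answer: $441$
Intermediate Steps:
$H^{2}{\left(44,Y \right)} = \left(23 - 44\right)^{2} = \left(-21\right)^{2} = 441$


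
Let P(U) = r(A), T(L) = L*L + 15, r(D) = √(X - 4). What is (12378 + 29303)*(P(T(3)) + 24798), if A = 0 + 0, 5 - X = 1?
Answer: 1033605438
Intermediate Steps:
X = 4 (X = 5 - 1*1 = 5 - 1 = 4)
A = 0
r(D) = 0 (r(D) = √(4 - 4) = √0 = 0)
T(L) = 15 + L² (T(L) = L² + 15 = 15 + L²)
P(U) = 0
(12378 + 29303)*(P(T(3)) + 24798) = (12378 + 29303)*(0 + 24798) = 41681*24798 = 1033605438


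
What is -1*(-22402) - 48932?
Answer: -26530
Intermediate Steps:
-1*(-22402) - 48932 = 22402 - 48932 = -26530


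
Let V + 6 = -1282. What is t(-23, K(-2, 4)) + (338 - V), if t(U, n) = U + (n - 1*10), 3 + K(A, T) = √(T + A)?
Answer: 1590 + √2 ≈ 1591.4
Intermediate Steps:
V = -1288 (V = -6 - 1282 = -1288)
K(A, T) = -3 + √(A + T) (K(A, T) = -3 + √(T + A) = -3 + √(A + T))
t(U, n) = -10 + U + n (t(U, n) = U + (n - 10) = U + (-10 + n) = -10 + U + n)
t(-23, K(-2, 4)) + (338 - V) = (-10 - 23 + (-3 + √(-2 + 4))) + (338 - 1*(-1288)) = (-10 - 23 + (-3 + √2)) + (338 + 1288) = (-36 + √2) + 1626 = 1590 + √2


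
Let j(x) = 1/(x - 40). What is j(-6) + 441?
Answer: 20285/46 ≈ 440.98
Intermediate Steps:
j(x) = 1/(-40 + x)
j(-6) + 441 = 1/(-40 - 6) + 441 = 1/(-46) + 441 = -1/46 + 441 = 20285/46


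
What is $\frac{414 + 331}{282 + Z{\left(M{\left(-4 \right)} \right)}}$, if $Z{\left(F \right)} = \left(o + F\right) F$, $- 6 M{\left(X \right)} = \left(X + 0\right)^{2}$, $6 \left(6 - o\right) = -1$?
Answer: $\frac{2235}{818} \approx 2.7323$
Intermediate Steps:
$o = \frac{37}{6}$ ($o = 6 - - \frac{1}{6} = 6 + \frac{1}{6} = \frac{37}{6} \approx 6.1667$)
$M{\left(X \right)} = - \frac{X^{2}}{6}$ ($M{\left(X \right)} = - \frac{\left(X + 0\right)^{2}}{6} = - \frac{X^{2}}{6}$)
$Z{\left(F \right)} = F \left(\frac{37}{6} + F\right)$ ($Z{\left(F \right)} = \left(\frac{37}{6} + F\right) F = F \left(\frac{37}{6} + F\right)$)
$\frac{414 + 331}{282 + Z{\left(M{\left(-4 \right)} \right)}} = \frac{414 + 331}{282 + \frac{- \frac{\left(-4\right)^{2}}{6} \left(37 + 6 \left(- \frac{\left(-4\right)^{2}}{6}\right)\right)}{6}} = \frac{745}{282 + \frac{\left(- \frac{1}{6}\right) 16 \left(37 + 6 \left(\left(- \frac{1}{6}\right) 16\right)\right)}{6}} = \frac{745}{282 + \frac{1}{6} \left(- \frac{8}{3}\right) \left(37 + 6 \left(- \frac{8}{3}\right)\right)} = \frac{745}{282 + \frac{1}{6} \left(- \frac{8}{3}\right) \left(37 - 16\right)} = \frac{745}{282 + \frac{1}{6} \left(- \frac{8}{3}\right) 21} = \frac{745}{282 - \frac{28}{3}} = \frac{745}{\frac{818}{3}} = 745 \cdot \frac{3}{818} = \frac{2235}{818}$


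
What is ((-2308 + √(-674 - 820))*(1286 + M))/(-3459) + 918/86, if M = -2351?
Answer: -34702393/49579 + 1065*I*√166/1153 ≈ -699.94 + 11.901*I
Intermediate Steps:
((-2308 + √(-674 - 820))*(1286 + M))/(-3459) + 918/86 = ((-2308 + √(-674 - 820))*(1286 - 2351))/(-3459) + 918/86 = ((-2308 + √(-1494))*(-1065))*(-1/3459) + 918*(1/86) = ((-2308 + 3*I*√166)*(-1065))*(-1/3459) + 459/43 = (2458020 - 3195*I*√166)*(-1/3459) + 459/43 = (-819340/1153 + 1065*I*√166/1153) + 459/43 = -34702393/49579 + 1065*I*√166/1153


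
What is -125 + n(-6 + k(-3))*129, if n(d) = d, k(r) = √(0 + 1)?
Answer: -770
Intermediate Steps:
k(r) = 1 (k(r) = √1 = 1)
-125 + n(-6 + k(-3))*129 = -125 + (-6 + 1)*129 = -125 - 5*129 = -125 - 645 = -770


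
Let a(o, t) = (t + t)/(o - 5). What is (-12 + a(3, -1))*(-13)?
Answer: 143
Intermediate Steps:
a(o, t) = 2*t/(-5 + o) (a(o, t) = (2*t)/(-5 + o) = 2*t/(-5 + o))
(-12 + a(3, -1))*(-13) = (-12 + 2*(-1)/(-5 + 3))*(-13) = (-12 + 2*(-1)/(-2))*(-13) = (-12 + 2*(-1)*(-½))*(-13) = (-12 + 1)*(-13) = -11*(-13) = 143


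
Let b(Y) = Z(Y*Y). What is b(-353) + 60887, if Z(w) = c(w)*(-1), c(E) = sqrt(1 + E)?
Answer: 60887 - sqrt(124610) ≈ 60534.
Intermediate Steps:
Z(w) = -sqrt(1 + w) (Z(w) = sqrt(1 + w)*(-1) = -sqrt(1 + w))
b(Y) = -sqrt(1 + Y**2) (b(Y) = -sqrt(1 + Y*Y) = -sqrt(1 + Y**2))
b(-353) + 60887 = -sqrt(1 + (-353)**2) + 60887 = -sqrt(1 + 124609) + 60887 = -sqrt(124610) + 60887 = 60887 - sqrt(124610)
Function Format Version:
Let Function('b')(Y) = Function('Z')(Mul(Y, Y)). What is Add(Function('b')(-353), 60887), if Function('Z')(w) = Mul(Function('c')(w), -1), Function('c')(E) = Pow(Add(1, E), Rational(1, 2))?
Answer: Add(60887, Mul(-1, Pow(124610, Rational(1, 2)))) ≈ 60534.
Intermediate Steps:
Function('Z')(w) = Mul(-1, Pow(Add(1, w), Rational(1, 2))) (Function('Z')(w) = Mul(Pow(Add(1, w), Rational(1, 2)), -1) = Mul(-1, Pow(Add(1, w), Rational(1, 2))))
Function('b')(Y) = Mul(-1, Pow(Add(1, Pow(Y, 2)), Rational(1, 2))) (Function('b')(Y) = Mul(-1, Pow(Add(1, Mul(Y, Y)), Rational(1, 2))) = Mul(-1, Pow(Add(1, Pow(Y, 2)), Rational(1, 2))))
Add(Function('b')(-353), 60887) = Add(Mul(-1, Pow(Add(1, Pow(-353, 2)), Rational(1, 2))), 60887) = Add(Mul(-1, Pow(Add(1, 124609), Rational(1, 2))), 60887) = Add(Mul(-1, Pow(124610, Rational(1, 2))), 60887) = Add(60887, Mul(-1, Pow(124610, Rational(1, 2))))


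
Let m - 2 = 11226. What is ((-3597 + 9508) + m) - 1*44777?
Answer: -27638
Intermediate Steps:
m = 11228 (m = 2 + 11226 = 11228)
((-3597 + 9508) + m) - 1*44777 = ((-3597 + 9508) + 11228) - 1*44777 = (5911 + 11228) - 44777 = 17139 - 44777 = -27638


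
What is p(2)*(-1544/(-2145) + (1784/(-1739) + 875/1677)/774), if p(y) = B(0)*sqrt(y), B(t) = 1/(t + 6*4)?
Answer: 89281844647*sqrt(2)/2979528449040 ≈ 0.042377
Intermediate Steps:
B(t) = 1/(24 + t) (B(t) = 1/(t + 24) = 1/(24 + t))
p(y) = sqrt(y)/24 (p(y) = sqrt(y)/(24 + 0) = sqrt(y)/24)
p(2)*(-1544/(-2145) + (1784/(-1739) + 875/1677)/774) = (sqrt(2)/24)*(-1544/(-2145) + (1784/(-1739) + 875/1677)/774) = (sqrt(2)/24)*(-1544*(-1/2145) + (1784*(-1/1739) + 875*(1/1677))*(1/774)) = (sqrt(2)/24)*(1544/2145 + (-1784/1739 + 875/1677)*(1/774)) = (sqrt(2)/24)*(1544/2145 - 1470143/2916303*1/774) = (sqrt(2)/24)*(1544/2145 - 1470143/2257218522) = (sqrt(2)/24)*(89281844647/124147018710) = 89281844647*sqrt(2)/2979528449040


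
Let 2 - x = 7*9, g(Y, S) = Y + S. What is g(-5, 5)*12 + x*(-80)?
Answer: 4880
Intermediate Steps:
g(Y, S) = S + Y
x = -61 (x = 2 - 7*9 = 2 - 1*63 = 2 - 63 = -61)
g(-5, 5)*12 + x*(-80) = (5 - 5)*12 - 61*(-80) = 0*12 + 4880 = 0 + 4880 = 4880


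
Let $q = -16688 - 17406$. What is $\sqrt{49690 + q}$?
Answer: $2 \sqrt{3899} \approx 124.88$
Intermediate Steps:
$q = -34094$
$\sqrt{49690 + q} = \sqrt{49690 - 34094} = \sqrt{15596} = 2 \sqrt{3899}$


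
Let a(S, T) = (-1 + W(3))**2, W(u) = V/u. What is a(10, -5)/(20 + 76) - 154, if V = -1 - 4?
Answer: -4156/27 ≈ -153.93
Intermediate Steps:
V = -5
W(u) = -5/u
a(S, T) = 64/9 (a(S, T) = (-1 - 5/3)**2 = (-8/3)**2 = 64/9)
a(10, -5)/(20 + 76) - 154 = 64/(9*(20 + 76)) - 154 = (64/9)/96 - 154 = (64/9)*(1/96) - 154 = 2/27 - 154 = -4156/27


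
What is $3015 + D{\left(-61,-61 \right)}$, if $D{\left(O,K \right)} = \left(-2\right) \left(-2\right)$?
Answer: $3019$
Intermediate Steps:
$D{\left(O,K \right)} = 4$
$3015 + D{\left(-61,-61 \right)} = 3015 + 4 = 3019$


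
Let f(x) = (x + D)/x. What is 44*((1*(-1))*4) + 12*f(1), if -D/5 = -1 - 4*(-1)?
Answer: -344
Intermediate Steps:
D = -15 (D = -5*(-1 - 4*(-1)) = -5*(-1 + 4) = -5*3 = -15)
f(x) = (-15 + x)/x (f(x) = (x - 15)/x = (-15 + x)/x)
44*((1*(-1))*4) + 12*f(1) = 44*((1*(-1))*4) + 12*((-15 + 1)/1) = 44*(-1*4) + 12*(1*(-14)) = 44*(-4) + 12*(-14) = -176 - 168 = -344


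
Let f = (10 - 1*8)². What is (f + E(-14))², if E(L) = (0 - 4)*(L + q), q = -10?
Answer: 10000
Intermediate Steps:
E(L) = 40 - 4*L (E(L) = (0 - 4)*(L - 10) = -4*(-10 + L) = 40 - 4*L)
f = 4 (f = (10 - 8)² = 2² = 4)
(f + E(-14))² = (4 + (40 - 4*(-14)))² = (4 + (40 + 56))² = (4 + 96)² = 100² = 10000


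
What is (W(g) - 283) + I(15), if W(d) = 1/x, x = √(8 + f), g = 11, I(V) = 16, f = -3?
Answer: -267 + √5/5 ≈ -266.55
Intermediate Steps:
x = √5 (x = √(8 - 3) = √5 ≈ 2.2361)
W(d) = √5/5 (W(d) = 1/(√5) = √5/5)
(W(g) - 283) + I(15) = (√5/5 - 283) + 16 = (-283 + √5/5) + 16 = -267 + √5/5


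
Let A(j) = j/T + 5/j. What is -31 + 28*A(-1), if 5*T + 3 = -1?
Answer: -136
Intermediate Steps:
T = -⅘ (T = -⅗ + (⅕)*(-1) = -⅗ - ⅕ = -⅘ ≈ -0.80000)
A(j) = 5/j - 5*j/4 (A(j) = j/(-⅘) + 5/j = j*(-5/4) + 5/j = -5*j/4 + 5/j = 5/j - 5*j/4)
-31 + 28*A(-1) = -31 + 28*(5/(-1) - 5/4*(-1)) = -31 + 28*(5*(-1) + 5/4) = -31 + 28*(-5 + 5/4) = -31 + 28*(-15/4) = -31 - 105 = -136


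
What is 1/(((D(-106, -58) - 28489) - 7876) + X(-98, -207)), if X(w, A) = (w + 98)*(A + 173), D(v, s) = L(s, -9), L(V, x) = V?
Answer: -1/36423 ≈ -2.7455e-5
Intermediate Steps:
D(v, s) = s
X(w, A) = (98 + w)*(173 + A)
1/(((D(-106, -58) - 28489) - 7876) + X(-98, -207)) = 1/(((-58 - 28489) - 7876) + (16954 + 98*(-207) + 173*(-98) - 207*(-98))) = 1/((-28547 - 7876) + (16954 - 20286 - 16954 + 20286)) = 1/(-36423 + 0) = 1/(-36423) = -1/36423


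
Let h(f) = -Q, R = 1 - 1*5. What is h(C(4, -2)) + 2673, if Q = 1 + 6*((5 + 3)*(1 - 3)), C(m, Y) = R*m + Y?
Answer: 2768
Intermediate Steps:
R = -4 (R = 1 - 5 = -4)
C(m, Y) = Y - 4*m (C(m, Y) = -4*m + Y = Y - 4*m)
Q = -95 (Q = 1 + 6*(8*(-2)) = 1 + 6*(-16) = 1 - 96 = -95)
h(f) = 95 (h(f) = -1*(-95) = 95)
h(C(4, -2)) + 2673 = 95 + 2673 = 2768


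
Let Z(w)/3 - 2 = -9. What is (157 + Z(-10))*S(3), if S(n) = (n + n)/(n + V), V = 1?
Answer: 204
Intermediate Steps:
Z(w) = -21 (Z(w) = 6 + 3*(-9) = 6 - 27 = -21)
S(n) = 2*n/(1 + n) (S(n) = (n + n)/(n + 1) = (2*n)/(1 + n) = 2*n/(1 + n))
(157 + Z(-10))*S(3) = (157 - 21)*(2*3/(1 + 3)) = 136*(2*3/4) = 136*(2*3*(¼)) = 136*(3/2) = 204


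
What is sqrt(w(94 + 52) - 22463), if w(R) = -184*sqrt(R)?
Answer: sqrt(-22463 - 184*sqrt(146)) ≈ 157.12*I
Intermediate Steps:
sqrt(w(94 + 52) - 22463) = sqrt(-184*sqrt(94 + 52) - 22463) = sqrt(-184*sqrt(146) - 22463) = sqrt(-22463 - 184*sqrt(146))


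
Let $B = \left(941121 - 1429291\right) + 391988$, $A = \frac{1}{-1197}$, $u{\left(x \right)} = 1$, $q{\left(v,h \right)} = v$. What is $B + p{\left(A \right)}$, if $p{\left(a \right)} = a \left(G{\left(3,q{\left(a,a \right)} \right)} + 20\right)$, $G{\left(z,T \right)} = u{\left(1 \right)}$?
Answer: $- \frac{5482375}{57} \approx -96182.0$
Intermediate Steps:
$G{\left(z,T \right)} = 1$
$A = - \frac{1}{1197} \approx -0.00083542$
$B = -96182$ ($B = -488170 + 391988 = -96182$)
$p{\left(a \right)} = 21 a$ ($p{\left(a \right)} = a \left(1 + 20\right) = a 21 = 21 a$)
$B + p{\left(A \right)} = -96182 + 21 \left(- \frac{1}{1197}\right) = -96182 - \frac{1}{57} = - \frac{5482375}{57}$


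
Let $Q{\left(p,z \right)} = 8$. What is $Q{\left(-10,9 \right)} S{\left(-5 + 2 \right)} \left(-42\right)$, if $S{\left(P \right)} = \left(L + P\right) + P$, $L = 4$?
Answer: $672$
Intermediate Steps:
$S{\left(P \right)} = 4 + 2 P$ ($S{\left(P \right)} = \left(4 + P\right) + P = 4 + 2 P$)
$Q{\left(-10,9 \right)} S{\left(-5 + 2 \right)} \left(-42\right) = 8 \left(4 + 2 \left(-5 + 2\right)\right) \left(-42\right) = 8 \left(4 + 2 \left(-3\right)\right) \left(-42\right) = 8 \left(4 - 6\right) \left(-42\right) = 8 \left(-2\right) \left(-42\right) = \left(-16\right) \left(-42\right) = 672$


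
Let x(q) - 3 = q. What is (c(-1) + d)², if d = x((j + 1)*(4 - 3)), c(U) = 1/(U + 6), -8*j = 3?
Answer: 23409/1600 ≈ 14.631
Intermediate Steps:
j = -3/8 (j = -⅛*3 = -3/8 ≈ -0.37500)
x(q) = 3 + q
c(U) = 1/(6 + U)
d = 29/8 (d = 3 + (-3/8 + 1)*(4 - 3) = 3 + (5/8)*1 = 3 + 5/8 = 29/8 ≈ 3.6250)
(c(-1) + d)² = (1/(6 - 1) + 29/8)² = (1/5 + 29/8)² = (⅕ + 29/8)² = (153/40)² = 23409/1600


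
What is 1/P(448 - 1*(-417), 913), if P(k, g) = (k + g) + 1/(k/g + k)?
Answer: 790610/1405705493 ≈ 0.00056243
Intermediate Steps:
P(k, g) = g + k + 1/(k + k/g) (P(k, g) = (g + k) + 1/(k + k/g) = g + k + 1/(k + k/g))
1/P(448 - 1*(-417), 913) = 1/((913 + (448 - 1*(-417))² + 913*(448 - 1*(-417)) + 913*(448 - 1*(-417))² + (448 - 1*(-417))*913²)/((448 - 1*(-417))*(1 + 913))) = 1/((913 + (448 + 417)² + 913*(448 + 417) + 913*(448 + 417)² + (448 + 417)*833569)/((448 + 417)*914)) = 1/((1/914)*(913 + 865² + 913*865 + 913*865² + 865*833569)/865) = 1/((1/865)*(1/914)*(913 + 748225 + 789745 + 913*748225 + 721037185)) = 1/((1/865)*(1/914)*(913 + 748225 + 789745 + 683129425 + 721037185)) = 1/((1/865)*(1/914)*1405705493) = 1/(1405705493/790610) = 790610/1405705493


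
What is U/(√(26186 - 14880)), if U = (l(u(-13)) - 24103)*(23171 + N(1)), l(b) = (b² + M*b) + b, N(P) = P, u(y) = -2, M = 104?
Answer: -281644074*√11306/5653 ≈ -5.2976e+6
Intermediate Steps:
l(b) = b² + 105*b (l(b) = (b² + 104*b) + b = b² + 105*b)
U = -563288148 (U = (-2*(105 - 2) - 24103)*(23171 + 1) = (-2*103 - 24103)*23172 = (-206 - 24103)*23172 = -24309*23172 = -563288148)
U/(√(26186 - 14880)) = -563288148/√(26186 - 14880) = -563288148*√11306/11306 = -281644074*√11306/5653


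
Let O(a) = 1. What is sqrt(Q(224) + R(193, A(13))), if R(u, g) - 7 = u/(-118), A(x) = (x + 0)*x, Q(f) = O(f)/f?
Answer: sqrt(58608830)/3304 ≈ 2.3171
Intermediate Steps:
Q(f) = 1/f
A(x) = x**2 (A(x) = x*x = x**2)
R(u, g) = 7 - u/118 (R(u, g) = 7 + u/(-118) = 7 + u*(-1/118) = 7 - u/118)
sqrt(Q(224) + R(193, A(13))) = sqrt(1/224 + (7 - 1/118*193)) = sqrt(1/224 + (7 - 193/118)) = sqrt(1/224 + 633/118) = sqrt(70955/13216) = sqrt(58608830)/3304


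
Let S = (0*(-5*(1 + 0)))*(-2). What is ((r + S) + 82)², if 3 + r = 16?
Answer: 9025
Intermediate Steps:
r = 13 (r = -3 + 16 = 13)
S = 0 (S = (0*(-5*1))*(-2) = (0*(-5))*(-2) = 0*(-2) = 0)
((r + S) + 82)² = ((13 + 0) + 82)² = (13 + 82)² = 95² = 9025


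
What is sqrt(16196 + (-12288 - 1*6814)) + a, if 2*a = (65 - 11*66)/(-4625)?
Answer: 661/9250 + I*sqrt(2906) ≈ 0.071459 + 53.907*I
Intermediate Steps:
a = 661/9250 (a = ((65 - 11*66)/(-4625))/2 = ((65 - 726)*(-1/4625))/2 = (-661*(-1/4625))/2 = (1/2)*(661/4625) = 661/9250 ≈ 0.071459)
sqrt(16196 + (-12288 - 1*6814)) + a = sqrt(16196 + (-12288 - 1*6814)) + 661/9250 = sqrt(16196 + (-12288 - 6814)) + 661/9250 = sqrt(16196 - 19102) + 661/9250 = sqrt(-2906) + 661/9250 = I*sqrt(2906) + 661/9250 = 661/9250 + I*sqrt(2906)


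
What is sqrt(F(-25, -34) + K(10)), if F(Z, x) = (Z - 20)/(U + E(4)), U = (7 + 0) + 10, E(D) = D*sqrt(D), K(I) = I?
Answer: sqrt(205)/5 ≈ 2.8636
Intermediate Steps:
E(D) = D**(3/2)
U = 17 (U = 7 + 10 = 17)
F(Z, x) = -4/5 + Z/25 (F(Z, x) = (Z - 20)/(17 + 4**(3/2)) = (-20 + Z)/(17 + 8) = (-20 + Z)/25 = (-20 + Z)*(1/25) = -4/5 + Z/25)
sqrt(F(-25, -34) + K(10)) = sqrt((-4/5 + (1/25)*(-25)) + 10) = sqrt((-4/5 - 1) + 10) = sqrt(-9/5 + 10) = sqrt(41/5) = sqrt(205)/5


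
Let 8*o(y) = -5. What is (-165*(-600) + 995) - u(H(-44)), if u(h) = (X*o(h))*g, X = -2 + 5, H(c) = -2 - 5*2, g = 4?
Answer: 200005/2 ≈ 1.0000e+5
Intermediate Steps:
o(y) = -5/8 (o(y) = (⅛)*(-5) = -5/8)
H(c) = -12 (H(c) = -2 - 10 = -12)
X = 3
u(h) = -15/2 (u(h) = (3*(-5/8))*4 = -15/8*4 = -15/2)
(-165*(-600) + 995) - u(H(-44)) = (-165*(-600) + 995) - 1*(-15/2) = (99000 + 995) + 15/2 = 99995 + 15/2 = 200005/2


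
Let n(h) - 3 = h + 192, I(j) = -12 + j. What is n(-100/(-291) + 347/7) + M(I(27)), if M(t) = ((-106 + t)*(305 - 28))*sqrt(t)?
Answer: 498892/2037 - 25207*sqrt(15) ≈ -97381.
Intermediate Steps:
n(h) = 195 + h (n(h) = 3 + (h + 192) = 3 + (192 + h) = 195 + h)
M(t) = sqrt(t)*(-29362 + 277*t) (M(t) = ((-106 + t)*277)*sqrt(t) = (-29362 + 277*t)*sqrt(t) = sqrt(t)*(-29362 + 277*t))
n(-100/(-291) + 347/7) + M(I(27)) = (195 + (-100/(-291) + 347/7)) + 277*sqrt(-12 + 27)*(-106 + (-12 + 27)) = (195 + (-100*(-1/291) + 347*(1/7))) + 277*sqrt(15)*(-106 + 15) = (195 + (100/291 + 347/7)) + 277*sqrt(15)*(-91) = (195 + 101677/2037) - 25207*sqrt(15) = 498892/2037 - 25207*sqrt(15)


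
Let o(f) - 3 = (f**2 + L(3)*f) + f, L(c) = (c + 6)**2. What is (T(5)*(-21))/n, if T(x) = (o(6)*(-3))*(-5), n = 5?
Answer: -33453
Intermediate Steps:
L(c) = (6 + c)**2
o(f) = 3 + f**2 + 82*f (o(f) = 3 + ((f**2 + (6 + 3)**2*f) + f) = 3 + ((f**2 + 9**2*f) + f) = 3 + ((f**2 + 81*f) + f) = 3 + (f**2 + 82*f) = 3 + f**2 + 82*f)
T(x) = 7965 (T(x) = ((3 + 6**2 + 82*6)*(-3))*(-5) = ((3 + 36 + 492)*(-3))*(-5) = (531*(-3))*(-5) = -1593*(-5) = 7965)
(T(5)*(-21))/n = (7965*(-21))/5 = -167265*1/5 = -33453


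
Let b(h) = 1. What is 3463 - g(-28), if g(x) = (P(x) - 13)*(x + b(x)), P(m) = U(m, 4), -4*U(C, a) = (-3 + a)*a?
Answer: 3085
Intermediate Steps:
U(C, a) = -a*(-3 + a)/4 (U(C, a) = -(-3 + a)*a/4 = -a*(-3 + a)/4)
P(m) = -1 (P(m) = (¼)*4*(3 - 1*4) = (¼)*4*(3 - 4) = (¼)*4*(-1) = -1)
g(x) = -14 - 14*x (g(x) = (-1 - 13)*(x + 1) = -14*(1 + x) = -14 - 14*x)
3463 - g(-28) = 3463 - (-14 - 14*(-28)) = 3463 - (-14 + 392) = 3463 - 1*378 = 3463 - 378 = 3085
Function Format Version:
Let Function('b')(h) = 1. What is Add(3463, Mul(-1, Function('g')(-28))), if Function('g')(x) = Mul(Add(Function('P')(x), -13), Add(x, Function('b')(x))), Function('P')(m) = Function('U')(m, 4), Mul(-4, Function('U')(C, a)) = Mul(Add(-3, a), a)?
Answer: 3085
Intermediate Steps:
Function('U')(C, a) = Mul(Rational(-1, 4), a, Add(-3, a)) (Function('U')(C, a) = Mul(Rational(-1, 4), Mul(Add(-3, a), a)) = Mul(Rational(-1, 4), Mul(a, Add(-3, a))) = Mul(Rational(-1, 4), a, Add(-3, a)))
Function('P')(m) = -1 (Function('P')(m) = Mul(Rational(1, 4), 4, Add(3, Mul(-1, 4))) = Mul(Rational(1, 4), 4, Add(3, -4)) = Mul(Rational(1, 4), 4, -1) = -1)
Function('g')(x) = Add(-14, Mul(-14, x)) (Function('g')(x) = Mul(Add(-1, -13), Add(x, 1)) = Mul(-14, Add(1, x)) = Add(-14, Mul(-14, x)))
Add(3463, Mul(-1, Function('g')(-28))) = Add(3463, Mul(-1, Add(-14, Mul(-14, -28)))) = Add(3463, Mul(-1, Add(-14, 392))) = Add(3463, Mul(-1, 378)) = Add(3463, -378) = 3085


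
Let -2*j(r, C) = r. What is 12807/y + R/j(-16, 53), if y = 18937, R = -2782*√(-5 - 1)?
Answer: 12807/18937 - 1391*I*√6/4 ≈ 0.6763 - 851.81*I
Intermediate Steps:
j(r, C) = -r/2
R = -2782*I*√6 ≈ -6814.5*I
12807/y + R/j(-16, 53) = 12807/18937 + (-2782*I*√6)/((-½*(-16))) = 12807*(1/18937) - 2782*I*√6/8 = 12807/18937 - 2782*I*√6*(⅛) = 12807/18937 - 1391*I*√6/4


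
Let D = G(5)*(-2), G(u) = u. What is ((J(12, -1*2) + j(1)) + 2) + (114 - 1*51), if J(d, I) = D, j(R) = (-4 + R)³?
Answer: 28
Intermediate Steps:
D = -10 (D = 5*(-2) = -10)
J(d, I) = -10
((J(12, -1*2) + j(1)) + 2) + (114 - 1*51) = ((-10 + (-4 + 1)³) + 2) + (114 - 1*51) = ((-10 + (-3)³) + 2) + (114 - 51) = ((-10 - 27) + 2) + 63 = (-37 + 2) + 63 = -35 + 63 = 28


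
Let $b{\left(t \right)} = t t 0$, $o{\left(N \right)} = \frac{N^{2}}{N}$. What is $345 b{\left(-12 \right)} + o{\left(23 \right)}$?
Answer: $23$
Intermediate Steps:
$o{\left(N \right)} = N$
$b{\left(t \right)} = 0$ ($b{\left(t \right)} = t^{2} \cdot 0 = 0$)
$345 b{\left(-12 \right)} + o{\left(23 \right)} = 345 \cdot 0 + 23 = 0 + 23 = 23$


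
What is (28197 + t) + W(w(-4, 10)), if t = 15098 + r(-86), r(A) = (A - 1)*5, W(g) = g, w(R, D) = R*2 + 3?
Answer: 42855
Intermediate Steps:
w(R, D) = 3 + 2*R (w(R, D) = 2*R + 3 = 3 + 2*R)
r(A) = -5 + 5*A (r(A) = (-1 + A)*5 = -5 + 5*A)
t = 14663 (t = 15098 + (-5 + 5*(-86)) = 15098 + (-5 - 430) = 15098 - 435 = 14663)
(28197 + t) + W(w(-4, 10)) = (28197 + 14663) + (3 + 2*(-4)) = 42860 + (3 - 8) = 42860 - 5 = 42855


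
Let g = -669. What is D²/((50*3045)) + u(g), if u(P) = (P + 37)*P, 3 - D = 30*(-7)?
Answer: 21457521123/50750 ≈ 4.2281e+5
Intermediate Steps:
D = 213 (D = 3 - 30*(-7) = 3 - 1*(-210) = 3 + 210 = 213)
u(P) = P*(37 + P) (u(P) = (37 + P)*P = P*(37 + P))
D²/((50*3045)) + u(g) = 213²/((50*3045)) - 669*(37 - 669) = 45369/152250 - 669*(-632) = 45369*(1/152250) + 422808 = 15123/50750 + 422808 = 21457521123/50750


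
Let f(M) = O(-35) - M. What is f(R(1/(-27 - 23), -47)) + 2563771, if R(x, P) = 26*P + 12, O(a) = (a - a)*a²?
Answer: 2564981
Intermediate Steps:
O(a) = 0 (O(a) = 0*a² = 0)
R(x, P) = 12 + 26*P
f(M) = -M (f(M) = 0 - M = -M)
f(R(1/(-27 - 23), -47)) + 2563771 = -(12 + 26*(-47)) + 2563771 = -(12 - 1222) + 2563771 = -1*(-1210) + 2563771 = 1210 + 2563771 = 2564981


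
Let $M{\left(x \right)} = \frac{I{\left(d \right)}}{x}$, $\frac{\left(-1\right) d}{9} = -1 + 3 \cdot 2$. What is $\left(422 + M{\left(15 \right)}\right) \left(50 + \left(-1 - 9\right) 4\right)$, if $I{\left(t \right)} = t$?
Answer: $4190$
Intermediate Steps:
$d = -45$ ($d = - 9 \left(-1 + 3 \cdot 2\right) = - 9 \left(-1 + 6\right) = \left(-9\right) 5 = -45$)
$M{\left(x \right)} = - \frac{45}{x}$
$\left(422 + M{\left(15 \right)}\right) \left(50 + \left(-1 - 9\right) 4\right) = \left(422 - \frac{45}{15}\right) \left(50 + \left(-1 - 9\right) 4\right) = \left(422 - 3\right) \left(50 - 40\right) = 419 \cdot 10 = 4190$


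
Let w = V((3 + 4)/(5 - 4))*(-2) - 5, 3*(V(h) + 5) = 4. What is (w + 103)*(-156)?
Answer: -16432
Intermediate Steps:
V(h) = -11/3 (V(h) = -5 + (⅓)*4 = -5 + 4/3 = -11/3)
w = 7/3 (w = -11/3*(-2) - 5 = 22/3 - 5 = 7/3 ≈ 2.3333)
(w + 103)*(-156) = (7/3 + 103)*(-156) = (316/3)*(-156) = -16432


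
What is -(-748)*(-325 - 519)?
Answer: -631312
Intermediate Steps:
-(-748)*(-325 - 519) = -(-748)*(-844) = -1*631312 = -631312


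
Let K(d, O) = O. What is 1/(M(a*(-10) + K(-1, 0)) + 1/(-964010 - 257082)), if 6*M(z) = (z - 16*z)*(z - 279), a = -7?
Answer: 1221092/44661439899 ≈ 2.7341e-5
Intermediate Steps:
M(z) = -5*z*(-279 + z)/2 (M(z) = ((z - 16*z)*(z - 279))/6 = ((-15*z)*(-279 + z))/6 = (-15*z*(-279 + z))/6 = -5*z*(-279 + z)/2)
1/(M(a*(-10) + K(-1, 0)) + 1/(-964010 - 257082)) = 1/(5*(-7*(-10) + 0)*(279 - (-7*(-10) + 0))/2 + 1/(-964010 - 257082)) = 1/(5*(70 + 0)*(279 - (70 + 0))/2 + 1/(-1221092)) = 1/((5/2)*70*(279 - 1*70) - 1/1221092) = 1/((5/2)*70*(279 - 70) - 1/1221092) = 1/((5/2)*70*209 - 1/1221092) = 1/(36575 - 1/1221092) = 1/(44661439899/1221092) = 1221092/44661439899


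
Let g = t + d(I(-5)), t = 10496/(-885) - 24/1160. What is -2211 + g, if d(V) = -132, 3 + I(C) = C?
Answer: -12087602/5133 ≈ -2354.9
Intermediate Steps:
I(C) = -3 + C
t = -60983/5133 (t = 10496*(-1/885) - 24*1/1160 = -10496/885 - 3/145 = -60983/5133 ≈ -11.881)
g = -738539/5133 (g = -60983/5133 - 132 = -738539/5133 ≈ -143.88)
-2211 + g = -2211 - 738539/5133 = -12087602/5133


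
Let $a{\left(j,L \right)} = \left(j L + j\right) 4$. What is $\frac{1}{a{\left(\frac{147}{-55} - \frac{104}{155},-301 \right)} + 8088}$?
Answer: $\frac{341}{4126248} \approx 8.2642 \cdot 10^{-5}$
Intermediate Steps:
$a{\left(j,L \right)} = 4 j + 4 L j$ ($a{\left(j,L \right)} = \left(L j + j\right) 4 = \left(j + L j\right) 4 = 4 j + 4 L j$)
$\frac{1}{a{\left(\frac{147}{-55} - \frac{104}{155},-301 \right)} + 8088} = \frac{1}{4 \left(\frac{147}{-55} - \frac{104}{155}\right) \left(1 - 301\right) + 8088} = \frac{1}{4 \left(147 \left(- \frac{1}{55}\right) - \frac{104}{155}\right) \left(-300\right) + 8088} = \frac{1}{4 \left(- \frac{147}{55} - \frac{104}{155}\right) \left(-300\right) + 8088} = \frac{1}{4 \left(- \frac{5701}{1705}\right) \left(-300\right) + 8088} = \frac{1}{\frac{1368240}{341} + 8088} = \frac{1}{\frac{4126248}{341}} = \frac{341}{4126248}$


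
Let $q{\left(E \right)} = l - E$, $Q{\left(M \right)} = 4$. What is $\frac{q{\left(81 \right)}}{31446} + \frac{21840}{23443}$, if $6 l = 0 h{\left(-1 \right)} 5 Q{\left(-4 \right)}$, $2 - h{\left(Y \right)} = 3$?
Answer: $\frac{10871139}{11701406} \approx 0.92905$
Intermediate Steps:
$h{\left(Y \right)} = -1$ ($h{\left(Y \right)} = 2 - 3 = -1$)
$l = 0$ ($l = \frac{0 \left(-1\right) 5 \cdot 4}{6} = \frac{0 \left(\left(-5\right) 4\right)}{6} = \frac{0 \left(-20\right)}{6} = \frac{1}{6} \cdot 0 = 0$)
$q{\left(E \right)} = - E$ ($q{\left(E \right)} = 0 - E = - E$)
$\frac{q{\left(81 \right)}}{31446} + \frac{21840}{23443} = \frac{\left(-1\right) 81}{31446} + \frac{21840}{23443} = \left(-81\right) \frac{1}{31446} + 21840 \cdot \frac{1}{23443} = - \frac{9}{3494} + \frac{3120}{3349} = \frac{10871139}{11701406}$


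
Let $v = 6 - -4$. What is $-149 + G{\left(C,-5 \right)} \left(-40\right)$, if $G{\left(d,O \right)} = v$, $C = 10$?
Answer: $-549$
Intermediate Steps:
$v = 10$ ($v = 6 + 4 = 10$)
$G{\left(d,O \right)} = 10$
$-149 + G{\left(C,-5 \right)} \left(-40\right) = -149 + 10 \left(-40\right) = -149 - 400 = -549$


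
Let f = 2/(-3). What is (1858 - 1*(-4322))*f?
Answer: -4120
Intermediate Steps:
f = -2/3 (f = 2*(-1/3) = -2/3 ≈ -0.66667)
(1858 - 1*(-4322))*f = (1858 - 1*(-4322))*(-2/3) = (1858 + 4322)*(-2/3) = 6180*(-2/3) = -4120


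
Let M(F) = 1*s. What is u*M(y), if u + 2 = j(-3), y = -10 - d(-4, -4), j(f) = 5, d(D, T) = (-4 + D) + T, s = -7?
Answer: -21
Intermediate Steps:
d(D, T) = -4 + D + T
y = 2 (y = -10 - (-4 - 4 - 4) = -10 - 1*(-12) = -10 + 12 = 2)
M(F) = -7 (M(F) = 1*(-7) = -7)
u = 3 (u = -2 + 5 = 3)
u*M(y) = 3*(-7) = -21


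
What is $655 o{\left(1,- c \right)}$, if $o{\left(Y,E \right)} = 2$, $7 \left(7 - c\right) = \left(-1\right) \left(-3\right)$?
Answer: $1310$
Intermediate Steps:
$c = \frac{46}{7}$ ($c = 7 - \frac{\left(-1\right) \left(-3\right)}{7} = 7 - \frac{3}{7} = \frac{46}{7} \approx 6.5714$)
$655 o{\left(1,- c \right)} = 655 \cdot 2 = 1310$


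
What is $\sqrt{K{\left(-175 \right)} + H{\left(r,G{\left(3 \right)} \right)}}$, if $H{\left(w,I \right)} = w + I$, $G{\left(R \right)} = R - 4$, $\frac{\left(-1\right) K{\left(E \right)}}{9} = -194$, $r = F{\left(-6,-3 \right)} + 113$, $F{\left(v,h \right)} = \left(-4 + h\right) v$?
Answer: $10 \sqrt{19} \approx 43.589$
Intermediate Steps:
$F{\left(v,h \right)} = v \left(-4 + h\right)$
$r = 155$ ($r = - 6 \left(-4 - 3\right) + 113 = \left(-6\right) \left(-7\right) + 113 = 42 + 113 = 155$)
$K{\left(E \right)} = 1746$ ($K{\left(E \right)} = \left(-9\right) \left(-194\right) = 1746$)
$G{\left(R \right)} = -4 + R$
$H{\left(w,I \right)} = I + w$
$\sqrt{K{\left(-175 \right)} + H{\left(r,G{\left(3 \right)} \right)}} = \sqrt{1746 + \left(\left(-4 + 3\right) + 155\right)} = \sqrt{1746 + \left(-1 + 155\right)} = \sqrt{1746 + 154} = \sqrt{1900} = 10 \sqrt{19}$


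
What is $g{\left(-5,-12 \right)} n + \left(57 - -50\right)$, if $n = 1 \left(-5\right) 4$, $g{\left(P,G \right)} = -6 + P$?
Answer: $327$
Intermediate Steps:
$n = -20$ ($n = \left(-5\right) 4 = -20$)
$g{\left(-5,-12 \right)} n + \left(57 - -50\right) = \left(-6 - 5\right) \left(-20\right) + \left(57 - -50\right) = \left(-11\right) \left(-20\right) + \left(57 + 50\right) = 220 + 107 = 327$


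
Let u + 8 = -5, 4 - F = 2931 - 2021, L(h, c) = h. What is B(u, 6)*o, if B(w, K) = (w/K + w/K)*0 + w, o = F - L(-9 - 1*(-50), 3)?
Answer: 12311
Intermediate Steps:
F = -906 (F = 4 - (2931 - 2021) = 4 - 1*910 = 4 - 910 = -906)
u = -13 (u = -8 - 5 = -13)
o = -947 (o = -906 - (-9 - 1*(-50)) = -906 - (-9 + 50) = -906 - 1*41 = -906 - 41 = -947)
B(w, K) = w (B(w, K) = (2*w/K)*0 + w = 0 + w = w)
B(u, 6)*o = -13*(-947) = 12311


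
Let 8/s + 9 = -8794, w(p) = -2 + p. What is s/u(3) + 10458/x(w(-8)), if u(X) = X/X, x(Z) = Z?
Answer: -46030927/44015 ≈ -1045.8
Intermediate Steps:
u(X) = 1
s = -8/8803 (s = 8/(-9 - 8794) = 8/(-8803) = 8*(-1/8803) = -8/8803 ≈ -0.00090878)
s/u(3) + 10458/x(w(-8)) = -8/8803/1 + 10458/(-2 - 8) = -8/8803*1 + 10458/(-10) = -8/8803 + 10458*(-1/10) = -8/8803 - 5229/5 = -46030927/44015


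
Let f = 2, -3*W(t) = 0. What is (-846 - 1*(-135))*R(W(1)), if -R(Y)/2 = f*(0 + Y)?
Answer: 0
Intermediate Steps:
W(t) = 0 (W(t) = -⅓*0 = 0)
R(Y) = -4*Y (R(Y) = -4*(0 + Y) = -4*Y)
(-846 - 1*(-135))*R(W(1)) = (-846 - 1*(-135))*(-4*0) = (-846 + 135)*0 = -711*0 = 0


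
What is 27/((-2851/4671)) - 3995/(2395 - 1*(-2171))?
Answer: -587239967/13017666 ≈ -45.111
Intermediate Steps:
27/((-2851/4671)) - 3995/(2395 - 1*(-2171)) = 27/((-2851*1/4671)) - 3995/(2395 + 2171) = 27/(-2851/4671) - 3995/4566 = 27*(-4671/2851) - 3995*1/4566 = -126117/2851 - 3995/4566 = -587239967/13017666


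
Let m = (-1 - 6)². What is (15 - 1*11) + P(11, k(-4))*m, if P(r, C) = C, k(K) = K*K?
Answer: 788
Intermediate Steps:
k(K) = K²
m = 49 (m = (-7)² = 49)
(15 - 1*11) + P(11, k(-4))*m = (15 - 1*11) + (-4)²*49 = (15 - 11) + 16*49 = 4 + 784 = 788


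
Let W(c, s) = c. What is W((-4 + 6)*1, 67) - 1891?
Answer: -1889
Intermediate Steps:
W((-4 + 6)*1, 67) - 1891 = (-4 + 6)*1 - 1891 = 2*1 - 1891 = 2 - 1891 = -1889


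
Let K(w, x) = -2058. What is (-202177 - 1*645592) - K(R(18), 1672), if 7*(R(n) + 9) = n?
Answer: -845711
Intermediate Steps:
R(n) = -9 + n/7
(-202177 - 1*645592) - K(R(18), 1672) = (-202177 - 1*645592) - 1*(-2058) = (-202177 - 645592) + 2058 = -847769 + 2058 = -845711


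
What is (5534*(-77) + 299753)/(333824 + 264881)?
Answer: -25273/119741 ≈ -0.21106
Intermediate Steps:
(5534*(-77) + 299753)/(333824 + 264881) = (-426118 + 299753)/598705 = -126365*1/598705 = -25273/119741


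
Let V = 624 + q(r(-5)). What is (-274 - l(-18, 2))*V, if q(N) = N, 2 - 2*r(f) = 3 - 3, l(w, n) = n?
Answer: -172500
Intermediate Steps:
r(f) = 1 (r(f) = 1 - (3 - 3)/2 = 1 - ½*0 = 1 + 0 = 1)
V = 625 (V = 624 + 1 = 625)
(-274 - l(-18, 2))*V = (-274 - 1*2)*625 = (-274 - 2)*625 = -276*625 = -172500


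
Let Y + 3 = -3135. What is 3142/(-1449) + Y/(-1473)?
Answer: -27068/711459 ≈ -0.038046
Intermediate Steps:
Y = -3138 (Y = -3 - 3135 = -3138)
3142/(-1449) + Y/(-1473) = 3142/(-1449) - 3138/(-1473) = 3142*(-1/1449) - 3138*(-1/1473) = -3142/1449 + 1046/491 = -27068/711459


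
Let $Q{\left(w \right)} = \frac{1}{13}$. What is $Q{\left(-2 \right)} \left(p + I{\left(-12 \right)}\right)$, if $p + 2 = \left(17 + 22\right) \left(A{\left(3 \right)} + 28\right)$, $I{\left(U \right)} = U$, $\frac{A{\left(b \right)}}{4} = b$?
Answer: $\frac{1546}{13} \approx 118.92$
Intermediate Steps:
$A{\left(b \right)} = 4 b$
$Q{\left(w \right)} = \frac{1}{13}$
$p = 1558$ ($p = -2 + \left(17 + 22\right) \left(4 \cdot 3 + 28\right) = -2 + 39 \left(12 + 28\right) = -2 + 39 \cdot 40 = -2 + 1560 = 1558$)
$Q{\left(-2 \right)} \left(p + I{\left(-12 \right)}\right) = \frac{1558 - 12}{13} = \frac{1}{13} \cdot 1546 = \frac{1546}{13}$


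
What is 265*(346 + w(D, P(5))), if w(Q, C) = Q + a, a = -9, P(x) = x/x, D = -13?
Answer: 85860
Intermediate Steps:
P(x) = 1
w(Q, C) = -9 + Q (w(Q, C) = Q - 9 = -9 + Q)
265*(346 + w(D, P(5))) = 265*(346 + (-9 - 13)) = 265*(346 - 22) = 265*324 = 85860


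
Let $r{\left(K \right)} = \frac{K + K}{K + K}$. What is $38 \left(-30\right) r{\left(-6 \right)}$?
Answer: $-1140$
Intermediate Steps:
$r{\left(K \right)} = 1$ ($r{\left(K \right)} = \frac{2 K}{2 K} = 2 K \frac{1}{2 K} = 1$)
$38 \left(-30\right) r{\left(-6 \right)} = 38 \left(-30\right) 1 = \left(-1140\right) 1 = -1140$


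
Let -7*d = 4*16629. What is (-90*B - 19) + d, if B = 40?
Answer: -91849/7 ≈ -13121.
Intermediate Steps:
d = -66516/7 (d = -4*16629/7 = -⅐*66516 = -66516/7 ≈ -9502.3)
(-90*B - 19) + d = (-90*40 - 19) - 66516/7 = (-3600 - 19) - 66516/7 = -3619 - 66516/7 = -91849/7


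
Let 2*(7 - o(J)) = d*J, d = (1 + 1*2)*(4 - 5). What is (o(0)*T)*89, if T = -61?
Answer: -38003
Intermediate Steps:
d = -3 (d = (1 + 2)*(-1) = 3*(-1) = -3)
o(J) = 7 + 3*J/2 (o(J) = 7 - (-3)*J/2 = 7 + 3*J/2)
(o(0)*T)*89 = ((7 + (3/2)*0)*(-61))*89 = ((7 + 0)*(-61))*89 = (7*(-61))*89 = -427*89 = -38003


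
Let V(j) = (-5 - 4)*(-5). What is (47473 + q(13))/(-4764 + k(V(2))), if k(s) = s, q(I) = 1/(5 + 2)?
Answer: -332312/33033 ≈ -10.060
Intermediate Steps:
V(j) = 45 (V(j) = -9*(-5) = 45)
q(I) = ⅐ (q(I) = 1/7 = ⅐)
(47473 + q(13))/(-4764 + k(V(2))) = (47473 + ⅐)/(-4764 + 45) = (332312/7)/(-4719) = (332312/7)*(-1/4719) = -332312/33033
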